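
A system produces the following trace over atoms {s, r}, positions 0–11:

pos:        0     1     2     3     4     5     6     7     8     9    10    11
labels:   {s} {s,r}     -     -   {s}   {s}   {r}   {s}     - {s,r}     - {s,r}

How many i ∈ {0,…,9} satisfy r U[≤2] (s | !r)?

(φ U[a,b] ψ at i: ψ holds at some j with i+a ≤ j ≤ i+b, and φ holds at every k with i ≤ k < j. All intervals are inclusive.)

10

Evaluate at each i in [0,9]:
  i=0: ✓ (rhs at j=0)
  i=1: ✓ (rhs at j=1)
  i=2: ✓ (rhs at j=2)
  i=3: ✓ (rhs at j=3)
  i=4: ✓ (rhs at j=4)
  i=5: ✓ (rhs at j=5)
  i=6: ✓ (rhs at j=7; lhs holds on [6,6])
  i=7: ✓ (rhs at j=7)
  i=8: ✓ (rhs at j=8)
  i=9: ✓ (rhs at j=9)
Positions where it holds: {0, 1, 2, 3, 4, 5, 6, 7, 8, 9} → 10.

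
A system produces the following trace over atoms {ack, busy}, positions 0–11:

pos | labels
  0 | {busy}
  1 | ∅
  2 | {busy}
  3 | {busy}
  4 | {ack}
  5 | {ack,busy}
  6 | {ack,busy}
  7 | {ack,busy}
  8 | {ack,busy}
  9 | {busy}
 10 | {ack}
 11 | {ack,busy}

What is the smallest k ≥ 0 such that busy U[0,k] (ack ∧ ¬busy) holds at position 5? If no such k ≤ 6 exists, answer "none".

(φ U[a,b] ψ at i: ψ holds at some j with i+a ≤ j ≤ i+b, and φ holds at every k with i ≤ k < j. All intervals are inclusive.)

5

Need earliest j ≥ 5 with (ack ∧ ¬busy), and busy at every k in [5,j-1].
  j=5: rhs fails.
  j=6: rhs fails.
  j=7: rhs fails.
  j=8: rhs fails.
  j=9: rhs fails.
  j=10: rhs holds; lhs holds on [5,9]. k = 5.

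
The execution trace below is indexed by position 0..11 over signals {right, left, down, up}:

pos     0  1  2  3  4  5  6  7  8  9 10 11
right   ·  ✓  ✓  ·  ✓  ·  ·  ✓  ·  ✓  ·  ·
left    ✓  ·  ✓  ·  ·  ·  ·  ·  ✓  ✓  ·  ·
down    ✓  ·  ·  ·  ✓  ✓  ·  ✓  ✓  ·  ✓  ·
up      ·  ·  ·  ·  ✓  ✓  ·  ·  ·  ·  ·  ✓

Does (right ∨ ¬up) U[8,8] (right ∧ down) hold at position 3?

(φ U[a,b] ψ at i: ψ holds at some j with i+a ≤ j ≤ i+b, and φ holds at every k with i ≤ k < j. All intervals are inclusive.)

Need some j in [11,11] with (right ∧ down), and (right ∨ ¬up) at every k in [3,j-1].
  j=11: (right ∧ down) false.
No j in the window works → until fails.

False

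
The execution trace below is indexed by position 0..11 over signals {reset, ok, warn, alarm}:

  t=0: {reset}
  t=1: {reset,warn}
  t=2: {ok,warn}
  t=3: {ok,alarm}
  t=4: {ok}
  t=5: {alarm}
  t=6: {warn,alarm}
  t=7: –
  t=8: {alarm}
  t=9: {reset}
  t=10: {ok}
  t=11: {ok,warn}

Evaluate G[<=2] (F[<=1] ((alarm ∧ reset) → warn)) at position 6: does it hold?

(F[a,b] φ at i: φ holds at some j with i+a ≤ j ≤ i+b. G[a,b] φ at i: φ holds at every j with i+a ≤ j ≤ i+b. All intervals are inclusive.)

Check F[<=1] ((alarm ∧ reset) → warn) at every j in [6,8]:
  j=6: holds (witness at 6)
  j=7: holds (witness at 7)
  j=8: holds (witness at 8)
All positions satisfy it → formula holds.

True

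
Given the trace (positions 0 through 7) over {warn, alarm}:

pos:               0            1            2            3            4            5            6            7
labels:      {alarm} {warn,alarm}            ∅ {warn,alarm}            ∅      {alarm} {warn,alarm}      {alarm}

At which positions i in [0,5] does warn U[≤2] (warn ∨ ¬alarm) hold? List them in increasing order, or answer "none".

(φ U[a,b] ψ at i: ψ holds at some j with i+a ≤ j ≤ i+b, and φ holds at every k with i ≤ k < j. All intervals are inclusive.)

Evaluate at each i in [0,5]:
  i=0: ✗ (lhs fails at k=0 before rhs at j=1)
  i=1: ✓ (rhs at j=1)
  i=2: ✓ (rhs at j=2)
  i=3: ✓ (rhs at j=3)
  i=4: ✓ (rhs at j=4)
  i=5: ✗ (lhs fails at k=5 before rhs at j=6)

1, 2, 3, 4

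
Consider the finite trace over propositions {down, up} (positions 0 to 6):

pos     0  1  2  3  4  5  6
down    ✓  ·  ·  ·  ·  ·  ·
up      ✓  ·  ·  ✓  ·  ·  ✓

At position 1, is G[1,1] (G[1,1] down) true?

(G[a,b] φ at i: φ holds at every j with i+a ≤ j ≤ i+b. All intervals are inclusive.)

Does not hold

Check G[1,1] down at every j in [2,2]:
  j=2: fails at 3
Fails at j=2 → formula fails.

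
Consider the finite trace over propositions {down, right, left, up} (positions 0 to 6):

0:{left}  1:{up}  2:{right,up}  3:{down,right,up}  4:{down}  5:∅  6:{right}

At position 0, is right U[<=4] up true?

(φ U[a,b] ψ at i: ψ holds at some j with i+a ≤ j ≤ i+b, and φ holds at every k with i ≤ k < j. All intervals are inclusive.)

False

Need some j in [0,4] with up, and right at every k in [0,j-1].
  j=0: up false.
  j=1: up holds, but right fails at k=0 → not this j.
  j=2: up holds, but right fails at k=0 → not this j.
  j=3: up holds, but right fails at k=0 → not this j.
  j=4: up false.
No j in the window works → until fails.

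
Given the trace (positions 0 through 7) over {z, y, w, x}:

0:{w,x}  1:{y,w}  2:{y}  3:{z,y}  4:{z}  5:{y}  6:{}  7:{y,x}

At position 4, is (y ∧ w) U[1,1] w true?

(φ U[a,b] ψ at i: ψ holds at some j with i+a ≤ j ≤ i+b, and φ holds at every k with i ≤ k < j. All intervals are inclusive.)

Need some j in [5,5] with w, and (y ∧ w) at every k in [4,j-1].
  j=5: w false.
No j in the window works → until fails.

No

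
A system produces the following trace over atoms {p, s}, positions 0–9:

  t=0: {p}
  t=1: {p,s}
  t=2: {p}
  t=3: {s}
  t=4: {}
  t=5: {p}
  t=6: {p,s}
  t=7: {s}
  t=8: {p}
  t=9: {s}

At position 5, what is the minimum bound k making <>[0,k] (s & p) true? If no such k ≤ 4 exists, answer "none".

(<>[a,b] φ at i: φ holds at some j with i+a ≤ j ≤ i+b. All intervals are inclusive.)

Scan j = 5,6,… for (s & p):
  j=5: fails
  j=6: holds
First hit at j=6, so smallest k = 6-5 = 1.

1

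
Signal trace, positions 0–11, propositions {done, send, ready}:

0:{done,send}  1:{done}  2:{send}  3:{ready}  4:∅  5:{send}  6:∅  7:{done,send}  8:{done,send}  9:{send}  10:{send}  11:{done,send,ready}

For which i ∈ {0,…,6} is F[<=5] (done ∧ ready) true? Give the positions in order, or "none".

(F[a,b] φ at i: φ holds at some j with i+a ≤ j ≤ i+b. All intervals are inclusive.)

Evaluate at each i in [0,6]:
  i=0: ✗ (none in [0,5])
  i=1: ✗ (none in [1,6])
  i=2: ✗ (none in [2,7])
  i=3: ✗ (none in [3,8])
  i=4: ✗ (none in [4,9])
  i=5: ✗ (none in [5,10])
  i=6: ✓ (witness j=11)

6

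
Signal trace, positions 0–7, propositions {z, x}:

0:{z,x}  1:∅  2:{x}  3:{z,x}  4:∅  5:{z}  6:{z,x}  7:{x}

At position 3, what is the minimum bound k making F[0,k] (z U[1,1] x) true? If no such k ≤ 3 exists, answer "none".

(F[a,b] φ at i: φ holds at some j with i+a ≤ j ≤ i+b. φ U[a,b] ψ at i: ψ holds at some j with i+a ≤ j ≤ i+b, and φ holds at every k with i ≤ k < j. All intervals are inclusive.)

2

Scan j = 3,4,… for (z U[1,1] x):
  j=3: fails
  j=4: fails
  j=5: holds
First hit at j=5, so smallest k = 5-3 = 2.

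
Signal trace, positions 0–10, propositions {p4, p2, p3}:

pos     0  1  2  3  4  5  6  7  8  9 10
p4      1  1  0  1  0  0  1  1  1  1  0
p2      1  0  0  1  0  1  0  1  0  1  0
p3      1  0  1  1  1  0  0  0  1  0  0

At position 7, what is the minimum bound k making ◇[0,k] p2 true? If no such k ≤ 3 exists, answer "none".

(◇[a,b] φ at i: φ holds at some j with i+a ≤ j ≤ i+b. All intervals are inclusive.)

0

Scan j = 7,8,… for p2:
  j=7: holds
First hit at j=7, so smallest k = 7-7 = 0.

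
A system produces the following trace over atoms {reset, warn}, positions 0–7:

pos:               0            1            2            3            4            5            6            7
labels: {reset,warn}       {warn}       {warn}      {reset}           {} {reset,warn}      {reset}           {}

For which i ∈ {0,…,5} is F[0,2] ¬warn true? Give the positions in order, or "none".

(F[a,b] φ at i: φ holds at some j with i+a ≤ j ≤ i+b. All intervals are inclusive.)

1, 2, 3, 4, 5

Evaluate at each i in [0,5]:
  i=0: ✗ (none in [0,2])
  i=1: ✓ (witness j=3)
  i=2: ✓ (witness j=3)
  i=3: ✓ (witness j=3)
  i=4: ✓ (witness j=4)
  i=5: ✓ (witness j=6)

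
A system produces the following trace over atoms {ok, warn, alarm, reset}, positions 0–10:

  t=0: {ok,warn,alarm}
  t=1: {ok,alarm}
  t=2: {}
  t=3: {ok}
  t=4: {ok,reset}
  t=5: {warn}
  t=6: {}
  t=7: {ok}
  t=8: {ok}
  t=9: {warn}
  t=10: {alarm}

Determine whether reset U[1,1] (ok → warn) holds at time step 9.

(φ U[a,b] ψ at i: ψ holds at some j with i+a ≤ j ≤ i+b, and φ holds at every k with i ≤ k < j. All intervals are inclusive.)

False

Need some j in [10,10] with (ok → warn), and reset at every k in [9,j-1].
  j=10: (ok → warn) holds, but reset fails at k=9 → not this j.
No j in the window works → until fails.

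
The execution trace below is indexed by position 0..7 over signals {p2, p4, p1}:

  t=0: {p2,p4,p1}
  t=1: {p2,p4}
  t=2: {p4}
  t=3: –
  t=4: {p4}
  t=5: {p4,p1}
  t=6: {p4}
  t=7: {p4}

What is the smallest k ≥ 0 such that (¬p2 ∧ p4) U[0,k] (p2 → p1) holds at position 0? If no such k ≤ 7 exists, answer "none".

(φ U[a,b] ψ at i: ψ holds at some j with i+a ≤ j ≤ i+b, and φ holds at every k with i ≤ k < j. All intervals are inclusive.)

Need earliest j ≥ 0 with (p2 → p1), and (¬p2 ∧ p4) at every k in [0,j-1].
  j=0: rhs holds (empty prefix). k = 0.

0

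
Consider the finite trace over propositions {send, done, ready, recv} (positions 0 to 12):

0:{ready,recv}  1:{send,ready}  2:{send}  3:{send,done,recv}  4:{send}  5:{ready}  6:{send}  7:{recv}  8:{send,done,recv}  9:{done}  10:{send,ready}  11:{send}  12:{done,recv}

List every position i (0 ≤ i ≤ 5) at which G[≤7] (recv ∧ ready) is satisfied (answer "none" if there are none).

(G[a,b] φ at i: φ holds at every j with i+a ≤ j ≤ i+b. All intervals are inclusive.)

Evaluate at each i in [0,5]:
  i=0: ✗ (fails at j=1)
  i=1: ✗ (fails at j=1)
  i=2: ✗ (fails at j=2)
  i=3: ✗ (fails at j=3)
  i=4: ✗ (fails at j=4)
  i=5: ✗ (fails at j=5)

none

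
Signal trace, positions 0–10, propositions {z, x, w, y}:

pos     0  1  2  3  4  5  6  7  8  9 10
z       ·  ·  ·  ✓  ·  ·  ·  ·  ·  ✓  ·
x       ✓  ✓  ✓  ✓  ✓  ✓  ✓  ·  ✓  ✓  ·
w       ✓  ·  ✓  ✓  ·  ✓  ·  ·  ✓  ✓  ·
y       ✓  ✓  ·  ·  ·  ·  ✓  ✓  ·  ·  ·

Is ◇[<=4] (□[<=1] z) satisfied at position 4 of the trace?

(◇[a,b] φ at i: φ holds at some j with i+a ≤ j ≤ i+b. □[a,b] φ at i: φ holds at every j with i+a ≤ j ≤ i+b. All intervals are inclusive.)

Does not hold

Check □[<=1] z at each j in [4,8]:
  j=4: fails at 4
  j=5: fails at 5
  j=6: fails at 6
  j=7: fails at 7
  j=8: fails at 8
No position in the window satisfies it → formula fails.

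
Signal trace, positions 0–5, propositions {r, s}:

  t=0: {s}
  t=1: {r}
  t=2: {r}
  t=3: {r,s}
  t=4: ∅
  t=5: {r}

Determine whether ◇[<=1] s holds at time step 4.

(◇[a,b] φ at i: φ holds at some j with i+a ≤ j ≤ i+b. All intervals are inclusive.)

Check s at each j in [4,5]:
  j=4: false
  j=5: false
No position in the window satisfies it → formula fails.

Does not hold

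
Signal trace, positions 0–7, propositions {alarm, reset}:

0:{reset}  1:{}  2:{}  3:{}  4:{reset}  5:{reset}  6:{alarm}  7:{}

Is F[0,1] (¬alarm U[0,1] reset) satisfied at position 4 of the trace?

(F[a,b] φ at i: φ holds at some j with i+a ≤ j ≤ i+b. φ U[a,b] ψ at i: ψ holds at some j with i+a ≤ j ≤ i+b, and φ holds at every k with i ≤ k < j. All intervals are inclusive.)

True

Check (¬alarm U[0,1] reset) at each j in [4,5]:
  j=4: holds
  j=5: holds
Found at j=4 → formula holds.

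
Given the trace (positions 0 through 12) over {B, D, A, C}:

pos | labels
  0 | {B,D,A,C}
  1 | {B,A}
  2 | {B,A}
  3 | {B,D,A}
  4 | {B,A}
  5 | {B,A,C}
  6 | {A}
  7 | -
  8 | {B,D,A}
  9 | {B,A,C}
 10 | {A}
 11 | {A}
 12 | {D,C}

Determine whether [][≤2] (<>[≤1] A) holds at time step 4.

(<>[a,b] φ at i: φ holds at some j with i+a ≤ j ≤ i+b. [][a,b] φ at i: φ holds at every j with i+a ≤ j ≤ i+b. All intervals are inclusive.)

Holds

Check <>[≤1] A at every j in [4,6]:
  j=4: holds (witness at 4)
  j=5: holds (witness at 5)
  j=6: holds (witness at 6)
All positions satisfy it → formula holds.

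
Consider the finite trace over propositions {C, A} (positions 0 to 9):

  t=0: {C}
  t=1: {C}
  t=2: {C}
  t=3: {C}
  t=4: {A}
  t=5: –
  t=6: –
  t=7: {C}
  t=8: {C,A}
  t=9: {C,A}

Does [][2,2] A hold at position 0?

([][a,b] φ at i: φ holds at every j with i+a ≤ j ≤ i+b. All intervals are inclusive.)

Check A at every j in [2,2]:
  j=2: false
Fails at j=2 → formula fails.

No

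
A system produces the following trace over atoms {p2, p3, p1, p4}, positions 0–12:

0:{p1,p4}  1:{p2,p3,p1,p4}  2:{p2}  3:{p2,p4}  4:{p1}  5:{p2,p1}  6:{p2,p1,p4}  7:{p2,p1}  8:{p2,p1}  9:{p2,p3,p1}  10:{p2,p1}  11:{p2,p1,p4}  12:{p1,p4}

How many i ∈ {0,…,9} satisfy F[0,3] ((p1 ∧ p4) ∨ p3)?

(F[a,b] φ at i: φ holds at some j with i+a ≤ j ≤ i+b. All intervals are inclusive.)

Evaluate at each i in [0,9]:
  i=0: ✓ (witness j=0)
  i=1: ✓ (witness j=1)
  i=2: ✗ (none in [2,5])
  i=3: ✓ (witness j=6)
  i=4: ✓ (witness j=6)
  i=5: ✓ (witness j=6)
  i=6: ✓ (witness j=6)
  i=7: ✓ (witness j=9)
  i=8: ✓ (witness j=9)
  i=9: ✓ (witness j=9)
Positions where it holds: {0, 1, 3, 4, 5, 6, 7, 8, 9} → 9.

9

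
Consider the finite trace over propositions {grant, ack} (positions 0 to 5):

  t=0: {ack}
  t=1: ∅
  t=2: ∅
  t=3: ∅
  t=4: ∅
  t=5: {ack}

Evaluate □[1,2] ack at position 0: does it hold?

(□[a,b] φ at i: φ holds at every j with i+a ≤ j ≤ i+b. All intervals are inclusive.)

Does not hold

Check ack at every j in [1,2]:
  j=1: false
  j=2: false
Fails at j=1 → formula fails.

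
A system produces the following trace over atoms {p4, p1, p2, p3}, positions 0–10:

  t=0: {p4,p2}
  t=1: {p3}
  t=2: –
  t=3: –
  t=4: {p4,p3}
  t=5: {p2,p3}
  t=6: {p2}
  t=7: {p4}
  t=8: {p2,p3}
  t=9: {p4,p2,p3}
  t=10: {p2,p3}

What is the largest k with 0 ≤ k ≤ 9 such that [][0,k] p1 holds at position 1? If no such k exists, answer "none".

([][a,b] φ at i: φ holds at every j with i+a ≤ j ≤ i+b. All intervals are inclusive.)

none

p1 must hold from j=1 onward; find where it first fails.
  j=1: fails → no k works.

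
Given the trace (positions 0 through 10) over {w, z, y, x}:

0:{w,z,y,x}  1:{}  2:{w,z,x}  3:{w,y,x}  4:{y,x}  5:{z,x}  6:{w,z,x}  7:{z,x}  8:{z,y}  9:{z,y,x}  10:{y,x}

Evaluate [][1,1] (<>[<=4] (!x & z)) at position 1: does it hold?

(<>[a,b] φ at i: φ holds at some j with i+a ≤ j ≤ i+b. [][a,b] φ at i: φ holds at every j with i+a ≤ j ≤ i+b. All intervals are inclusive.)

False

Check <>[<=4] (!x & z) at every j in [2,2]:
  j=2: fails (none in [2,6])
Fails at j=2 → formula fails.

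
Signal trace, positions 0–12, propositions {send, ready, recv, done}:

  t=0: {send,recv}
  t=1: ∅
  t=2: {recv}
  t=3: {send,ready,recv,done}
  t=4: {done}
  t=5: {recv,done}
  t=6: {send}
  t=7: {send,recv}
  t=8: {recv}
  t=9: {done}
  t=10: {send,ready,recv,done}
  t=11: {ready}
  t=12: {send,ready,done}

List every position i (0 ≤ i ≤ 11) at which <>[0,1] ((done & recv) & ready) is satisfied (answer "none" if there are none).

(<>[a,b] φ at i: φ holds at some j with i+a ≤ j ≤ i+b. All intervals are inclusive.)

Evaluate at each i in [0,11]:
  i=0: ✗ (none in [0,1])
  i=1: ✗ (none in [1,2])
  i=2: ✓ (witness j=3)
  i=3: ✓ (witness j=3)
  i=4: ✗ (none in [4,5])
  i=5: ✗ (none in [5,6])
  i=6: ✗ (none in [6,7])
  i=7: ✗ (none in [7,8])
  i=8: ✗ (none in [8,9])
  i=9: ✓ (witness j=10)
  i=10: ✓ (witness j=10)
  i=11: ✗ (none in [11,12])

2, 3, 9, 10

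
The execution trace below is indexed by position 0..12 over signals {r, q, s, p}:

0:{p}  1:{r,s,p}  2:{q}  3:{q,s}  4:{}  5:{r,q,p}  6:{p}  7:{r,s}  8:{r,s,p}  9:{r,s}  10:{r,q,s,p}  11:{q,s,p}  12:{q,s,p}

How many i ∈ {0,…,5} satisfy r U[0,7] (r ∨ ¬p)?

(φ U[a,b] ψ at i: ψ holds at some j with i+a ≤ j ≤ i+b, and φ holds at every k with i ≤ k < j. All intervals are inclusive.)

Evaluate at each i in [0,5]:
  i=0: ✗ (lhs fails at k=0 before rhs at j=1)
  i=1: ✓ (rhs at j=1)
  i=2: ✓ (rhs at j=2)
  i=3: ✓ (rhs at j=3)
  i=4: ✓ (rhs at j=4)
  i=5: ✓ (rhs at j=5)
Positions where it holds: {1, 2, 3, 4, 5} → 5.

5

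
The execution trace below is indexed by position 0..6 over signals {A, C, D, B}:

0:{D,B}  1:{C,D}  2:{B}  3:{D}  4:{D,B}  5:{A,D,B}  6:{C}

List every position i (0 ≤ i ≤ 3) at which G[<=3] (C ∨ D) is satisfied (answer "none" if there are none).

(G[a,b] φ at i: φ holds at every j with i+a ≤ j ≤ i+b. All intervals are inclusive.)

Evaluate at each i in [0,3]:
  i=0: ✗ (fails at j=2)
  i=1: ✗ (fails at j=2)
  i=2: ✗ (fails at j=2)
  i=3: ✓ (all of [3,6])

3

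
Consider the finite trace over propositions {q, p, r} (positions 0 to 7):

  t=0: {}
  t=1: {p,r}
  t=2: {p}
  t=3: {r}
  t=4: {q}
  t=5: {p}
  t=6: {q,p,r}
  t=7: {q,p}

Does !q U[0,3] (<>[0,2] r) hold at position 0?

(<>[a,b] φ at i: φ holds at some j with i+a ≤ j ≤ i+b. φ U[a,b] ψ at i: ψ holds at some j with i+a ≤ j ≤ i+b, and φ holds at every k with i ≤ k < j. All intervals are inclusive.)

Need some j in [0,3] with <>[0,2] r, and !q at every k in [0,j-1].
  j=0: <>[0,2] r holds; no prefix to check → satisfied.

Yes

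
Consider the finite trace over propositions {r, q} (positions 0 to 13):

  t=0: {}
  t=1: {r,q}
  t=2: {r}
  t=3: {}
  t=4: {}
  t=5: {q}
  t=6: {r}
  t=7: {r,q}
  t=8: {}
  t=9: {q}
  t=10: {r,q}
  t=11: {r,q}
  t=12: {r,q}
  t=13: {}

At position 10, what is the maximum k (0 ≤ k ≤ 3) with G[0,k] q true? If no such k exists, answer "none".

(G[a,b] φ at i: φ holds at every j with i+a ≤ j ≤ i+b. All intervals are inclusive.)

q must hold from j=10 onward; find where it first fails.
  j=10: holds
  j=11: holds
  j=12: holds
  j=13: fails
Holds on [10,12], so largest k = 2.

2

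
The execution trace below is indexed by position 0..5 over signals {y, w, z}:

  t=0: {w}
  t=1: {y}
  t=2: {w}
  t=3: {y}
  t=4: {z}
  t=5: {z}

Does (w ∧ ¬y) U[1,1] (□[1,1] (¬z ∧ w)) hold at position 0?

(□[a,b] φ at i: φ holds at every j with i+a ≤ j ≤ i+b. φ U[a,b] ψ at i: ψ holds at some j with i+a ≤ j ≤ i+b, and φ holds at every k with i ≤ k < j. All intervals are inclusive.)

Need some j in [1,1] with □[1,1] (¬z ∧ w), and (w ∧ ¬y) at every k in [0,j-1].
  j=1: □[1,1] (¬z ∧ w) holds; (w ∧ ¬y) holds at every k in [0,0] → satisfied.

True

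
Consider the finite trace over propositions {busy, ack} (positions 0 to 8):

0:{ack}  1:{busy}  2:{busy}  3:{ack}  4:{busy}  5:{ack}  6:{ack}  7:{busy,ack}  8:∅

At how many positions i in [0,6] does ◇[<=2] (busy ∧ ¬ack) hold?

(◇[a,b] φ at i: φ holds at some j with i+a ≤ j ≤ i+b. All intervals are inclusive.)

5

Evaluate at each i in [0,6]:
  i=0: ✓ (witness j=1)
  i=1: ✓ (witness j=1)
  i=2: ✓ (witness j=2)
  i=3: ✓ (witness j=4)
  i=4: ✓ (witness j=4)
  i=5: ✗ (none in [5,7])
  i=6: ✗ (none in [6,8])
Positions where it holds: {0, 1, 2, 3, 4} → 5.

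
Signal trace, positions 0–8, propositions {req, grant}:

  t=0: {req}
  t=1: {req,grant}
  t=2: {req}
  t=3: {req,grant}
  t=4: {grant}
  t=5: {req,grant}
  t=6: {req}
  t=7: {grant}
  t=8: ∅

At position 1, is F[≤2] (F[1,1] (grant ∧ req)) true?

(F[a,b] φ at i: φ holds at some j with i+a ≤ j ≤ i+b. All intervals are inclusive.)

Holds

Check F[1,1] (grant ∧ req) at each j in [1,3]:
  j=1: fails (none in [2,2])
  j=2: holds (witness at 3)
  j=3: fails (none in [4,4])
Found at j=2 → formula holds.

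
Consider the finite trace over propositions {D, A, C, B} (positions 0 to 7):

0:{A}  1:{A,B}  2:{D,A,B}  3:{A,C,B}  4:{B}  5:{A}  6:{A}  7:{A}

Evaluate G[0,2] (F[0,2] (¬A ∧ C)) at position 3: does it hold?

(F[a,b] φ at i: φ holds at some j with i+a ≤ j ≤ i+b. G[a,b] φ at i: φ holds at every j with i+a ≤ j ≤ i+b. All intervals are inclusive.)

Check F[0,2] (¬A ∧ C) at every j in [3,5]:
  j=3: fails (none in [3,5])
  j=4: fails (none in [4,6])
  j=5: fails (none in [5,7])
Fails at j=3 → formula fails.

Does not hold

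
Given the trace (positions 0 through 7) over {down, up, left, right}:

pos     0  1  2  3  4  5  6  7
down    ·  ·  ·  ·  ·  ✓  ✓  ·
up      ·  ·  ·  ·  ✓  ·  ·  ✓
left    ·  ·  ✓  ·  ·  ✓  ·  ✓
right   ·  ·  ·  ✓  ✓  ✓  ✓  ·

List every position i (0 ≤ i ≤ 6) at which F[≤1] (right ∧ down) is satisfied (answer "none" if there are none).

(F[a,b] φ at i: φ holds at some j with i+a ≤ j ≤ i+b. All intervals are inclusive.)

Evaluate at each i in [0,6]:
  i=0: ✗ (none in [0,1])
  i=1: ✗ (none in [1,2])
  i=2: ✗ (none in [2,3])
  i=3: ✗ (none in [3,4])
  i=4: ✓ (witness j=5)
  i=5: ✓ (witness j=5)
  i=6: ✓ (witness j=6)

4, 5, 6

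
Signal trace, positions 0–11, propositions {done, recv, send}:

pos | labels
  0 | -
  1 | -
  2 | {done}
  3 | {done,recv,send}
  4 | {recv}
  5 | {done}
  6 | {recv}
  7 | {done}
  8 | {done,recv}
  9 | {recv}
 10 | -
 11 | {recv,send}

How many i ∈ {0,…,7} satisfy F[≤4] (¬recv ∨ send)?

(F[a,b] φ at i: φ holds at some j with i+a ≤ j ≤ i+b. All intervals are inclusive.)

Evaluate at each i in [0,7]:
  i=0: ✓ (witness j=0)
  i=1: ✓ (witness j=1)
  i=2: ✓ (witness j=2)
  i=3: ✓ (witness j=3)
  i=4: ✓ (witness j=5)
  i=5: ✓ (witness j=5)
  i=6: ✓ (witness j=7)
  i=7: ✓ (witness j=7)
Positions where it holds: {0, 1, 2, 3, 4, 5, 6, 7} → 8.

8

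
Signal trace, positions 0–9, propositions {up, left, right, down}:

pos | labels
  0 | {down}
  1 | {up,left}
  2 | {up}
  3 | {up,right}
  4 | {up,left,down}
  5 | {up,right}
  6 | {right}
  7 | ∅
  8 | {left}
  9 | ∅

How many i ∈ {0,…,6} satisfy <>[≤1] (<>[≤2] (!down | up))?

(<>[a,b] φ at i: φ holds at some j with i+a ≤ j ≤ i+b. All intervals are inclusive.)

Evaluate at each i in [0,6]:
  i=0: ✓ (witness j=0)
  i=1: ✓ (witness j=1)
  i=2: ✓ (witness j=2)
  i=3: ✓ (witness j=3)
  i=4: ✓ (witness j=4)
  i=5: ✓ (witness j=5)
  i=6: ✓ (witness j=6)
Positions where it holds: {0, 1, 2, 3, 4, 5, 6} → 7.

7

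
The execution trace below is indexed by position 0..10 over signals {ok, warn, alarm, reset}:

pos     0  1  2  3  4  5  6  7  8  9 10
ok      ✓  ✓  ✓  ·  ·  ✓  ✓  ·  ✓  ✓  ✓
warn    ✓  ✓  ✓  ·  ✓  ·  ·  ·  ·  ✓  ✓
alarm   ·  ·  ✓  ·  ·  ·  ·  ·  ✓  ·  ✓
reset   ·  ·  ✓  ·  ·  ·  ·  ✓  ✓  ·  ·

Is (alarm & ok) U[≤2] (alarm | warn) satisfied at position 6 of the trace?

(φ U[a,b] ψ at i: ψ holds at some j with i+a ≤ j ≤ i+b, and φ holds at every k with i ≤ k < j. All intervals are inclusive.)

Need some j in [6,8] with (alarm | warn), and (alarm & ok) at every k in [6,j-1].
  j=6: (alarm | warn) false.
  j=7: (alarm | warn) false.
  j=8: (alarm | warn) holds, but (alarm & ok) fails at k=6 → not this j.
No j in the window works → until fails.

False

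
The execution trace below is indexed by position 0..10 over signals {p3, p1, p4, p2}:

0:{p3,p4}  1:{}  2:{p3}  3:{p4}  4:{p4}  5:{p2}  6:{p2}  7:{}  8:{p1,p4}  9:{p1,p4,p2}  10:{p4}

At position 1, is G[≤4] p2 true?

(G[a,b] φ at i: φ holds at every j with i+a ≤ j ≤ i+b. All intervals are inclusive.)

No

Check p2 at every j in [1,5]:
  j=1: false
  j=2: false
  j=3: false
  j=4: false
  j=5: true
Fails at j=1 → formula fails.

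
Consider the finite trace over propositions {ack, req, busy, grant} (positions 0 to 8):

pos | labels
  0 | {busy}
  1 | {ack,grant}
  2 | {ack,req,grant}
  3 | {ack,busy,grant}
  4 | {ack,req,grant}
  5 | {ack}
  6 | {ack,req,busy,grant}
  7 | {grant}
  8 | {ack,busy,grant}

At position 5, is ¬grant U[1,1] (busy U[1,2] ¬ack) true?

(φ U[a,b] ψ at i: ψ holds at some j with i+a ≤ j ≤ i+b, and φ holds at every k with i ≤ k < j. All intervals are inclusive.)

Holds

Need some j in [6,6] with (busy U[1,2] ¬ack), and ¬grant at every k in [5,j-1].
  j=6: (busy U[1,2] ¬ack) holds; ¬grant holds at every k in [5,5] → satisfied.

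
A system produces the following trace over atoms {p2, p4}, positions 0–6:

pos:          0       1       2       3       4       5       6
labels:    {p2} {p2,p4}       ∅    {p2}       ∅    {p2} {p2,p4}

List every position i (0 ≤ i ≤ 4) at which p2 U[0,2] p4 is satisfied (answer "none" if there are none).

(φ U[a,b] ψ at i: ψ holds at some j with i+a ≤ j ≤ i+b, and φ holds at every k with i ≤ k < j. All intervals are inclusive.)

Evaluate at each i in [0,4]:
  i=0: ✓ (rhs at j=1; lhs holds on [0,0])
  i=1: ✓ (rhs at j=1)
  i=2: ✗ (no rhs in [2,4])
  i=3: ✗ (no rhs in [3,5])
  i=4: ✗ (lhs fails at k=4 before rhs at j=6)

0, 1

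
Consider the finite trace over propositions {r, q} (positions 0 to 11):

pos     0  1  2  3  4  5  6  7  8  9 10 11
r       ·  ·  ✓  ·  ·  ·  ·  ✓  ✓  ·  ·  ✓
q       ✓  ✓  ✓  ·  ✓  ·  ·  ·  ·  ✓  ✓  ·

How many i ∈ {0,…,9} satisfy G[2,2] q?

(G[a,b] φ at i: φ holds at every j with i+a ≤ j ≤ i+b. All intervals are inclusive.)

4

Evaluate at each i in [0,9]:
  i=0: ✓ (all of [2,2])
  i=1: ✗ (fails at j=3)
  i=2: ✓ (all of [4,4])
  i=3: ✗ (fails at j=5)
  i=4: ✗ (fails at j=6)
  i=5: ✗ (fails at j=7)
  i=6: ✗ (fails at j=8)
  i=7: ✓ (all of [9,9])
  i=8: ✓ (all of [10,10])
  i=9: ✗ (fails at j=11)
Positions where it holds: {0, 2, 7, 8} → 4.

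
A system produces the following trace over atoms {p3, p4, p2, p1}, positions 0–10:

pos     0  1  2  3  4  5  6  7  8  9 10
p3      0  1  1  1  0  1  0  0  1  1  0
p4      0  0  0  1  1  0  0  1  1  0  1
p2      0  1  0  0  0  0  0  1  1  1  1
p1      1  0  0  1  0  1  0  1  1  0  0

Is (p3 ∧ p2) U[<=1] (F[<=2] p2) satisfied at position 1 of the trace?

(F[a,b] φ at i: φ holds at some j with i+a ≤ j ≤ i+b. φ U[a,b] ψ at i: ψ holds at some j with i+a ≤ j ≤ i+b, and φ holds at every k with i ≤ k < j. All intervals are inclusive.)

Need some j in [1,2] with F[<=2] p2, and (p3 ∧ p2) at every k in [1,j-1].
  j=1: F[<=2] p2 holds; no prefix to check → satisfied.

Holds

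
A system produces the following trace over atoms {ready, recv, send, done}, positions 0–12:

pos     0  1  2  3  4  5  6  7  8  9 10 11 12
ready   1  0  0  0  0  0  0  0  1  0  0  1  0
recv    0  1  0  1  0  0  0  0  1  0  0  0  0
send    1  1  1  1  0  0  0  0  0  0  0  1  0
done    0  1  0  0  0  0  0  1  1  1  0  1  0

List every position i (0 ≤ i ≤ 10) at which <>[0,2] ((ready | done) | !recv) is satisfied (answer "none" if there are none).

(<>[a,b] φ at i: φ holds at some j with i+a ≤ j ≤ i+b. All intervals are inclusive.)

Evaluate at each i in [0,10]:
  i=0: ✓ (witness j=0)
  i=1: ✓ (witness j=1)
  i=2: ✓ (witness j=2)
  i=3: ✓ (witness j=4)
  i=4: ✓ (witness j=4)
  i=5: ✓ (witness j=5)
  i=6: ✓ (witness j=6)
  i=7: ✓ (witness j=7)
  i=8: ✓ (witness j=8)
  i=9: ✓ (witness j=9)
  i=10: ✓ (witness j=10)

0, 1, 2, 3, 4, 5, 6, 7, 8, 9, 10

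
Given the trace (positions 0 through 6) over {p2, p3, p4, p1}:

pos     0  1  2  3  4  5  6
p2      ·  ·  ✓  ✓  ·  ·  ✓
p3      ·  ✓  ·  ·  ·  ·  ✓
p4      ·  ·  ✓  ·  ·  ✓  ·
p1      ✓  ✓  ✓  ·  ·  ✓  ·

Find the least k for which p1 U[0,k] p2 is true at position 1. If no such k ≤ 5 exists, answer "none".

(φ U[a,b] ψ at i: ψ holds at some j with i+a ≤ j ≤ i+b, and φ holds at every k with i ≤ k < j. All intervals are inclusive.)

1

Need earliest j ≥ 1 with p2, and p1 at every k in [1,j-1].
  j=1: rhs fails.
  j=2: rhs holds; lhs holds on [1,1]. k = 1.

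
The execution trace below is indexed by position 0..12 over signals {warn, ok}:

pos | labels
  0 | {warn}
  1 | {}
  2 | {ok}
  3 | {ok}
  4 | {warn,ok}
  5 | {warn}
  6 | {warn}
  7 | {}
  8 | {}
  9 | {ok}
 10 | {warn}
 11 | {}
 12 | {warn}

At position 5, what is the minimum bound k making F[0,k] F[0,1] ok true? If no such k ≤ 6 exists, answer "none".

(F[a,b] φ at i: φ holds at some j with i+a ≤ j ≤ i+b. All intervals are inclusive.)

3

Scan j = 5,6,… for F[0,1] ok:
  j=5: fails
  j=6: fails
  j=7: fails
  j=8: holds
First hit at j=8, so smallest k = 8-5 = 3.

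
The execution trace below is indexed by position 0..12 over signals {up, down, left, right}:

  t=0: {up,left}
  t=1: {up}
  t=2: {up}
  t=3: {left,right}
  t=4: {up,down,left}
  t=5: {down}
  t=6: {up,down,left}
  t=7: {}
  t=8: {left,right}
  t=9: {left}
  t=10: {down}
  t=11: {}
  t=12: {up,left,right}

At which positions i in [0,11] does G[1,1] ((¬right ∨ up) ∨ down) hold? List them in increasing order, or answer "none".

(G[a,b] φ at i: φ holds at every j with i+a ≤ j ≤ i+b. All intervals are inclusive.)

Evaluate at each i in [0,11]:
  i=0: ✓ (all of [1,1])
  i=1: ✓ (all of [2,2])
  i=2: ✗ (fails at j=3)
  i=3: ✓ (all of [4,4])
  i=4: ✓ (all of [5,5])
  i=5: ✓ (all of [6,6])
  i=6: ✓ (all of [7,7])
  i=7: ✗ (fails at j=8)
  i=8: ✓ (all of [9,9])
  i=9: ✓ (all of [10,10])
  i=10: ✓ (all of [11,11])
  i=11: ✓ (all of [12,12])

0, 1, 3, 4, 5, 6, 8, 9, 10, 11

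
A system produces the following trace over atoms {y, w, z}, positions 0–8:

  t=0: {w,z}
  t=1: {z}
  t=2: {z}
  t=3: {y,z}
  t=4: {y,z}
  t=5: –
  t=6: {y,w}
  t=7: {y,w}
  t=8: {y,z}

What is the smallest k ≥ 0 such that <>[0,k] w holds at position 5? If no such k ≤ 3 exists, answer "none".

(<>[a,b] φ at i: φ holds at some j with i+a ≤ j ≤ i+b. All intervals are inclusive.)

Scan j = 5,6,… for w:
  j=5: fails
  j=6: holds
First hit at j=6, so smallest k = 6-5 = 1.

1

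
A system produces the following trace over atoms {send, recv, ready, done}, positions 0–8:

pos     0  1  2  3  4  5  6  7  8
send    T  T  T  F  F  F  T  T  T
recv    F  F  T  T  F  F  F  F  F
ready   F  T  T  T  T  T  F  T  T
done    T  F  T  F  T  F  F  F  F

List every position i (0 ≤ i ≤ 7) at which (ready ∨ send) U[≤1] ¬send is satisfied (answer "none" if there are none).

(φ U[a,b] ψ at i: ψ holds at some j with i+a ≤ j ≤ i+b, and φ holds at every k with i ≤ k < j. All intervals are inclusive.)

2, 3, 4, 5

Evaluate at each i in [0,7]:
  i=0: ✗ (no rhs in [0,1])
  i=1: ✗ (no rhs in [1,2])
  i=2: ✓ (rhs at j=3; lhs holds on [2,2])
  i=3: ✓ (rhs at j=3)
  i=4: ✓ (rhs at j=4)
  i=5: ✓ (rhs at j=5)
  i=6: ✗ (no rhs in [6,7])
  i=7: ✗ (no rhs in [7,8])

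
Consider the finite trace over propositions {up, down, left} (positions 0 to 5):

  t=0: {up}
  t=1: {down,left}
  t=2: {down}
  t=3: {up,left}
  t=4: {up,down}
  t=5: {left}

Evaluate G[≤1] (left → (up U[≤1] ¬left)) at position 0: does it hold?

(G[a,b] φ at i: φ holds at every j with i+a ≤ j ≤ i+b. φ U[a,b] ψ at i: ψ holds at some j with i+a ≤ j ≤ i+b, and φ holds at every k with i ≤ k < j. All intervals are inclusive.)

False

Check (left → (up U[≤1] ¬left)) at every j in [0,1]:
  j=0: antecedent false → ✓
  j=1: antecedent true; consequent fails → ✗
Fails at j=1 → formula fails.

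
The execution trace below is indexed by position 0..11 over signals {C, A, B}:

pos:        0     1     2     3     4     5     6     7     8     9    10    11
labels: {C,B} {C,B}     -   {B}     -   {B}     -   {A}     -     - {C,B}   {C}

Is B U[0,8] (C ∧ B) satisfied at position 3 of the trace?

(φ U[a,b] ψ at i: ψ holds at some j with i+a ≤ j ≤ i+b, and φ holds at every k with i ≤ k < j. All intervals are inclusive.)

No

Need some j in [3,11] with (C ∧ B), and B at every k in [3,j-1].
  j=3: (C ∧ B) false.
  j=4: (C ∧ B) false.
  j=5: (C ∧ B) false.
  j=6: (C ∧ B) false.
  j=7: (C ∧ B) false.
  j=8: (C ∧ B) false.
  j=9: (C ∧ B) false.
  j=10: (C ∧ B) holds, but B fails at k=4 → not this j.
  j=11: (C ∧ B) false.
No j in the window works → until fails.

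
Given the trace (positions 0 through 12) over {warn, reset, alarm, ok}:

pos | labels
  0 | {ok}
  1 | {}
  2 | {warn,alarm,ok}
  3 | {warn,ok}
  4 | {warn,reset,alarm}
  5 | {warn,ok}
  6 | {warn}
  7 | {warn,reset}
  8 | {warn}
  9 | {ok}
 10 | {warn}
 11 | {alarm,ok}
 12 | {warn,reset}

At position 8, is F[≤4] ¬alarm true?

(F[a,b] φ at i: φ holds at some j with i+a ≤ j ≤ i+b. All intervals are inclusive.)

Check ¬alarm at each j in [8,12]:
  j=8: true
  j=9: true
  j=10: true
  j=11: false
  j=12: true
Found at j=8 → formula holds.

Yes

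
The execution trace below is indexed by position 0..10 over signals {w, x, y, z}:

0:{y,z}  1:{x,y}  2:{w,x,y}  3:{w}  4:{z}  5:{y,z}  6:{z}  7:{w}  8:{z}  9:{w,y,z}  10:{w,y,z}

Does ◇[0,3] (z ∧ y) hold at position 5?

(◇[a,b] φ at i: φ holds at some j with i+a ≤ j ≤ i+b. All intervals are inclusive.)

Check (z ∧ y) at each j in [5,8]:
  j=5: true
  j=6: false
  j=7: false
  j=8: false
Found at j=5 → formula holds.

Yes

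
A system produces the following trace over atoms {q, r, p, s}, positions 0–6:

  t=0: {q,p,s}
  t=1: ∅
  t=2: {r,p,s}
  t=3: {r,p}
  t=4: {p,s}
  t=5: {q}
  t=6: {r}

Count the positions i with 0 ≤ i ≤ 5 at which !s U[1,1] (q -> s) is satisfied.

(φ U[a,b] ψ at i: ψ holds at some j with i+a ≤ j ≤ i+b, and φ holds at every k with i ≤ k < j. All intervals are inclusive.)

3

Evaluate at each i in [0,5]:
  i=0: ✗ (lhs fails at k=0 before rhs at j=1)
  i=1: ✓ (rhs at j=2; lhs holds on [1,1])
  i=2: ✗ (lhs fails at k=2 before rhs at j=3)
  i=3: ✓ (rhs at j=4; lhs holds on [3,3])
  i=4: ✗ (no rhs in [5,5])
  i=5: ✓ (rhs at j=6; lhs holds on [5,5])
Positions where it holds: {1, 3, 5} → 3.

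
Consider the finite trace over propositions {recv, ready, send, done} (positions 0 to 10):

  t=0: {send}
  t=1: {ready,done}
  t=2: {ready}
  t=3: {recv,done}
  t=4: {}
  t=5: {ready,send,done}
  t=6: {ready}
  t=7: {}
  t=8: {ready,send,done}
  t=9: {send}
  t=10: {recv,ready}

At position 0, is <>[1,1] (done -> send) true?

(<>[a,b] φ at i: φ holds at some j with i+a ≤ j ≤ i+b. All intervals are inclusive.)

Check (done -> send) at each j in [1,1]:
  j=1: false
No position in the window satisfies it → formula fails.

Does not hold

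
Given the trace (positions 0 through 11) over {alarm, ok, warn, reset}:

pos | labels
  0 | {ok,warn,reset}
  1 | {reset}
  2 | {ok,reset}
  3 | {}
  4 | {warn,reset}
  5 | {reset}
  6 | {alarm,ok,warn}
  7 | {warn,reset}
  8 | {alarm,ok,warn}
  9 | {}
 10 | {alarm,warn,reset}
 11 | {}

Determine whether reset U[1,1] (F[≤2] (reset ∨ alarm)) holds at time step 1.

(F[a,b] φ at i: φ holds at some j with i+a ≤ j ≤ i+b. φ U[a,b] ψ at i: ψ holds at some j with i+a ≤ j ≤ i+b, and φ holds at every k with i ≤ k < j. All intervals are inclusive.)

True

Need some j in [2,2] with F[≤2] (reset ∨ alarm), and reset at every k in [1,j-1].
  j=2: F[≤2] (reset ∨ alarm) holds; reset holds at every k in [1,1] → satisfied.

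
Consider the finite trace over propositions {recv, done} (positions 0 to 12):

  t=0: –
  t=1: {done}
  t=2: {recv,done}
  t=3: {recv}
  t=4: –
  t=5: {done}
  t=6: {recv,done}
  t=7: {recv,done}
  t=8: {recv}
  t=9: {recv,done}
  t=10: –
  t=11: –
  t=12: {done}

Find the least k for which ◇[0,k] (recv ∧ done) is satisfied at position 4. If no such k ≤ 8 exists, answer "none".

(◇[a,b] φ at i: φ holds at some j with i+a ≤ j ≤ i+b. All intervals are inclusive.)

Scan j = 4,5,… for (recv ∧ done):
  j=4: fails
  j=5: fails
  j=6: holds
First hit at j=6, so smallest k = 6-4 = 2.

2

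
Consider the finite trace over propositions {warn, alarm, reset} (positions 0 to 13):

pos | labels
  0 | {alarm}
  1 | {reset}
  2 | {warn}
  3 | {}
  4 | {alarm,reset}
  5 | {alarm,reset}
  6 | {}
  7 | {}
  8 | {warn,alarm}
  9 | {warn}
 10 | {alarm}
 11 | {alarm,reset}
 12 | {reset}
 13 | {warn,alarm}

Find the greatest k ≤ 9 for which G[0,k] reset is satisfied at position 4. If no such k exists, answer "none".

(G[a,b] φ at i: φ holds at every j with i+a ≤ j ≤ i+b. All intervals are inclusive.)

1

reset must hold from j=4 onward; find where it first fails.
  j=4: holds
  j=5: holds
  j=6: fails
Holds on [4,5], so largest k = 1.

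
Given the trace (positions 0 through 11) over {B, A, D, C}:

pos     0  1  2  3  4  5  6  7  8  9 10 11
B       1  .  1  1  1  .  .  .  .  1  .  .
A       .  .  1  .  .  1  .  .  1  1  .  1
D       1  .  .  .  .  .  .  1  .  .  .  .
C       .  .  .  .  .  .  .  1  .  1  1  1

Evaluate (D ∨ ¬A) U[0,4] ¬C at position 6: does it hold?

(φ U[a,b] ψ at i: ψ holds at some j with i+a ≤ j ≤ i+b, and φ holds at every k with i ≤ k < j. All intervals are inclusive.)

Need some j in [6,10] with ¬C, and (D ∨ ¬A) at every k in [6,j-1].
  j=6: ¬C holds; no prefix to check → satisfied.

Holds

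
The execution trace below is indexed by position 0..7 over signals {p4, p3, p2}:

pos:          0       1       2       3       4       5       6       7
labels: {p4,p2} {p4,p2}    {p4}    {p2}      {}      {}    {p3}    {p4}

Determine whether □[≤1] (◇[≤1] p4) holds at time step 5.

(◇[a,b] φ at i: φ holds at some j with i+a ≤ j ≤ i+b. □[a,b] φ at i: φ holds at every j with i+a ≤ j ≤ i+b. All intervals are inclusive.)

Does not hold

Check ◇[≤1] p4 at every j in [5,6]:
  j=5: fails (none in [5,6])
  j=6: holds (witness at 7)
Fails at j=5 → formula fails.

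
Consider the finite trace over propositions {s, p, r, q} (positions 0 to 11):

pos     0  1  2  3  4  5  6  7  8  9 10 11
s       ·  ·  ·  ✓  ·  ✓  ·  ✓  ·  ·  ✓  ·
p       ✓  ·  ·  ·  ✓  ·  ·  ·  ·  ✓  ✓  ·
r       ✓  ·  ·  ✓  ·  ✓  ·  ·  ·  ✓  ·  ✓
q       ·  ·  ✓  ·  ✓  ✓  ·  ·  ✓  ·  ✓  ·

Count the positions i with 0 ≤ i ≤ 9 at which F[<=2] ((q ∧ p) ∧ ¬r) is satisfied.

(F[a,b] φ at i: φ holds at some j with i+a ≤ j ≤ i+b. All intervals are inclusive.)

Evaluate at each i in [0,9]:
  i=0: ✗ (none in [0,2])
  i=1: ✗ (none in [1,3])
  i=2: ✓ (witness j=4)
  i=3: ✓ (witness j=4)
  i=4: ✓ (witness j=4)
  i=5: ✗ (none in [5,7])
  i=6: ✗ (none in [6,8])
  i=7: ✗ (none in [7,9])
  i=8: ✓ (witness j=10)
  i=9: ✓ (witness j=10)
Positions where it holds: {2, 3, 4, 8, 9} → 5.

5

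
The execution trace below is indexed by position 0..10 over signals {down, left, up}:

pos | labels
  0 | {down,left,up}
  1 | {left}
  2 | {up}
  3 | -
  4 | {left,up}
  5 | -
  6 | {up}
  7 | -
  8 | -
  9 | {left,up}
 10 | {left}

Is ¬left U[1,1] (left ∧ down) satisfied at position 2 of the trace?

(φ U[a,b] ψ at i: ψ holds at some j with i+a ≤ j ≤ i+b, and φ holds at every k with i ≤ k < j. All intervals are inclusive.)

False

Need some j in [3,3] with (left ∧ down), and ¬left at every k in [2,j-1].
  j=3: (left ∧ down) false.
No j in the window works → until fails.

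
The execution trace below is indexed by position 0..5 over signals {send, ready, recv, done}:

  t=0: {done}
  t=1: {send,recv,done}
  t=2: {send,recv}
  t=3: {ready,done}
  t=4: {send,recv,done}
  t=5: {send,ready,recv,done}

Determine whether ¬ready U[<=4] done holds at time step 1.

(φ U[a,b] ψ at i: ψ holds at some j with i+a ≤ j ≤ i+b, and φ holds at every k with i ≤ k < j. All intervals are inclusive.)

Need some j in [1,5] with done, and ¬ready at every k in [1,j-1].
  j=1: done holds; no prefix to check → satisfied.

Holds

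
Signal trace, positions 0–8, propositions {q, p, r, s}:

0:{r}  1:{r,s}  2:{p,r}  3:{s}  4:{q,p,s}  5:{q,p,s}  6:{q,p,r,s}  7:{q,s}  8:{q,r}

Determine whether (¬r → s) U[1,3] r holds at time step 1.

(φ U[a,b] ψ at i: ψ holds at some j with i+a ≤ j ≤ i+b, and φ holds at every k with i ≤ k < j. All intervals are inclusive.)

True

Need some j in [2,4] with r, and (¬r → s) at every k in [1,j-1].
  j=2: r holds; (¬r → s) holds at every k in [1,1] → satisfied.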